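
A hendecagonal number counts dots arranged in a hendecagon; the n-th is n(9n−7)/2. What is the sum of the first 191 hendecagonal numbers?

Σ i(9i−7)/2 = (9Σi² − 7Σi) / 2 over i = 1..191.
Σi = 18336 and Σi² = 2340896.
(9·2340896 − 7·18336) / 2 = 20939712/2 = 10469856.

10469856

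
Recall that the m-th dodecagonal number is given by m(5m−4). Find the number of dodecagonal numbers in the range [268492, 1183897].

255

The n-th dodecagonal number is n(5n−4).
Smallest index with value ≥ 268492: n = 233 (giving 270513).
Largest index with value ≤ 1183897: n = 487 (giving 1183897).
Indices 233 through 487: 255 terms.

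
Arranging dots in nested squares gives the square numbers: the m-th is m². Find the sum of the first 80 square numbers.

173880

Σ_{i=1}^{80} i² = 80·81·161/6 = 173880.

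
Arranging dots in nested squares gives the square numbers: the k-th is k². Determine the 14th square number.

The 14th square number is n² with n = 14.
14² = 196.

196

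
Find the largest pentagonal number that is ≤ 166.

145

Solve n(3n−1)/2 ≤ 166 for integer n.
n = 10 gives 145 ≤ 166, while n = 11 gives 176 > 166; so the answer is 145.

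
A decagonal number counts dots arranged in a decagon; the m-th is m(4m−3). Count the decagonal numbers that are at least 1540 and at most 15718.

44

The n-th decagonal number is n(4n−3).
Smallest index with value ≥ 1540: n = 20 (giving 1540).
Largest index with value ≤ 15718: n = 63 (giving 15687).
Indices 20 through 63: 44 terms.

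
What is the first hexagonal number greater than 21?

Solve n(2n−1) > 21 for integer n.
The largest n with value ≤ 21 is 3 (since 15 ≤ 21 < 28), so the first above is n = 4, value 28.

28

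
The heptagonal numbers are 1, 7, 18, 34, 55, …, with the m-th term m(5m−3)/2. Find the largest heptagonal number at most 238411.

238239

Solve n(5n−3)/2 ≤ 238411 for integer n.
n = 309 gives 238239 ≤ 238411, while n = 310 gives 239785 > 238411; so the answer is 238239.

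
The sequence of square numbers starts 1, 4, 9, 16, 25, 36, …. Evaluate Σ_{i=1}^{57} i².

Σ_{i=1}^{57} i² = 57·58·115/6 = 63365.

63365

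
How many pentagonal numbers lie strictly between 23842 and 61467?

76

The n-th pentagonal number is n(3n−1)/2.
Smallest index with value > 23842: n = 127 (giving 24130).
Largest index with value < 61467: n = 202 (giving 61105).
Indices 127 through 202: 76 terms.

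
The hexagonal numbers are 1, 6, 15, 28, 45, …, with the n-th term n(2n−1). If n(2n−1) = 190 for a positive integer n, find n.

Set n(2n−1) = 190, giving 2n² − n − 190 = 0.
So n = (1 + 39) / 4 = 40/4 = 10.
Check: 10·(2·10 − 1) = 190. ✓

10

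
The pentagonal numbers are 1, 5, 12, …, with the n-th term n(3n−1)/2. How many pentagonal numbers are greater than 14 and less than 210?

8

The n-th pentagonal number is n(3n−1)/2.
Smallest index with value > 14: n = 4 (giving 22).
Largest index with value < 210: n = 11 (giving 176).
Indices 4 through 11: 8 terms.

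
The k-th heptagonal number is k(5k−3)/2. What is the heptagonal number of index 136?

136·(5·136 − 3)/2 = 136·677/2 = 46036.

46036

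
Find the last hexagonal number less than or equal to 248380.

247456

Solve n(2n−1) ≤ 248380 for integer n.
n = 352 gives 247456 ≤ 248380, while n = 353 gives 248865 > 248380; so the answer is 247456.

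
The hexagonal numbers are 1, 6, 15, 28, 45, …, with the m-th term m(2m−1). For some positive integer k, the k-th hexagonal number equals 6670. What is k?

58

Set n(2n−1) = 6670, giving 2n² − n − 6670 = 0.
So n = (1 + 231) / 4 = 232/4 = 58.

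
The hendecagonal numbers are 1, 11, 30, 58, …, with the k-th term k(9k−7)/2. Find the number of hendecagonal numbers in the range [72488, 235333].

The n-th hendecagonal number is n(9n−7)/2.
Smallest index with value ≥ 72488: n = 128 (giving 73280).
Largest index with value ≤ 235333: n = 229 (giving 235183).
Indices 128 through 229: 102 terms.

102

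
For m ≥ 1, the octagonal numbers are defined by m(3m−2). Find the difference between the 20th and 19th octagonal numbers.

115

Consecutive octagonal numbers differ by 6n − 5: here 6·20 − 5 = 115.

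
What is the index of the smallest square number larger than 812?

29

Solve n² > 812 for integer n.
The largest n with value ≤ 812 is 28 (since 784 ≤ 812 < 841), so the first above is n = 29, value 841.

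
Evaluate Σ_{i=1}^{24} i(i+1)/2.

2600

Σ i(i+1)/2 = (Σi² + Σi) / 2 over i = 1..24.
Σi = 300 and Σi² = 4900.
(1·4900 + 1·300) / 2 = 5200/2 = 2600.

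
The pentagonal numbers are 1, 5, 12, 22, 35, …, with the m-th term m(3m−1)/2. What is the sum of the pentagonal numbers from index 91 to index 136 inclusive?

Σ i(3i−1)/2 = (3Σi² − Σi) / 2 over i = 91..136.
Σi = 9316 − 4095 = 5221 and Σi² = 847756 − 247065 = 600691.
(3·600691 − 1·5221) / 2 = 1796852/2 = 898426.

898426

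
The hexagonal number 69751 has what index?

Set n(2n−1) = 69751, giving 2n² − n − 69751 = 0.
The discriminant is 1 + 8·69751 = 558009, and √558009 = 747.
So n = (1 + 747) / 4 = 748/4 = 187.

187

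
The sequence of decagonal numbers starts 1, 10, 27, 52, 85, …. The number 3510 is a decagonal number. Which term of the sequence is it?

30

Set n(4n−3) = 3510, giving 4n² − 3n − 3510 = 0.
So n = (3 + 237) / 8 = 240/8 = 30.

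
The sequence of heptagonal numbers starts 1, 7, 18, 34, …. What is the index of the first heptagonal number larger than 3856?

Solve n(5n−3)/2 > 3856 for integer n.
The largest n with value ≤ 3856 is 39 (since 3744 ≤ 3856 < 3940), so the first above is n = 40, value 3940.

40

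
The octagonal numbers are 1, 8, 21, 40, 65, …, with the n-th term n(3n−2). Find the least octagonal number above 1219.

1281

Solve n(3n−2) > 1219 for integer n.
The largest n with value ≤ 1219 is 20 (since 1160 ≤ 1219 < 1281), so the first above is n = 21, value 1281.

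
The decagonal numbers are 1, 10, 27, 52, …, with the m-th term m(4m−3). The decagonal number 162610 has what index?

202

Set n(4n−3) = 162610, giving 4n² − 3n − 162610 = 0.
So n = (3 + 1613) / 8 = 1616/8 = 202.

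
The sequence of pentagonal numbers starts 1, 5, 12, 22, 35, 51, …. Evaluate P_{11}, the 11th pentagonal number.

176

The 11th pentagonal number is n(3n−1)/2 with n = 11.
11·(3·11 − 1)/2 = 11·32/2 = 11·16 = 176.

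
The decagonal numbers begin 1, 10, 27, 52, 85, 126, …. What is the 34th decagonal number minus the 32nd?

34·(4·34 − 3) = 4522 and 32·(4·32 − 3) = 4000.
Difference: 4522 − 4000 = 522.

522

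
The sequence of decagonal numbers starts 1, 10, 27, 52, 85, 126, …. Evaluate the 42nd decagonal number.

6930

42·(4·42 − 3) = 42·165 = 6930.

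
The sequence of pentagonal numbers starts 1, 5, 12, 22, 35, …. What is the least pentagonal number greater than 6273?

6305

Solve n(3n−1)/2 > 6273 for integer n.
The largest n with value ≤ 6273 is 64 (since 6112 ≤ 6273 < 6305), so the first above is n = 65, value 6305.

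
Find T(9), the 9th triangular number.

9·10/2 = 90/2 = 45.

45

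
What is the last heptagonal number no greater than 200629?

199798

Solve n(5n−3)/2 ≤ 200629 for integer n.
n = 283 gives 199798 ≤ 200629, while n = 284 gives 201214 > 200629; so the answer is 199798.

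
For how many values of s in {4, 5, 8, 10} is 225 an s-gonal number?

s = 4: P(4, 15) = 225. ✓
s = 5: P(5, 12) = 210 and P(5, 13) = 247; 225 is not s-gonal.
s = 8: P(8, 9) = 225. ✓
s = 10: P(10, 7) = 175 and P(10, 8) = 232; 225 is not s-gonal.
Hits: s ∈ {4, 8} → 2.

2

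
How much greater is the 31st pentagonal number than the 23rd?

31·(3·31 − 1)/2 = 1426 and 23·(3·23 − 1)/2 = 782.
Difference: 1426 − 782 = 644.

644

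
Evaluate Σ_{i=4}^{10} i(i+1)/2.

Σ i(i+1)/2 = (Σi² + Σi) / 2 over i = 4..10.
Σi = 55 − 6 = 49 and Σi² = 385 − 14 = 371.
(1·371 + 1·49) / 2 = 420/2 = 210.

210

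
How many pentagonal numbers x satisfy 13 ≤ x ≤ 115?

The n-th pentagonal number is n(3n−1)/2.
Smallest index with value ≥ 13: n = 4 (giving 22).
Largest index with value ≤ 115: n = 8 (giving 92).
Indices 4 through 8: 5 terms.

5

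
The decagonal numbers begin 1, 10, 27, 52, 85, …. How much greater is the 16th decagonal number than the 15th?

121

Consecutive decagonal numbers differ by 8n − 7: here 8·16 − 7 = 121.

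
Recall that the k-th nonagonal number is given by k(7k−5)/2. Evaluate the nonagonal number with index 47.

7614

47·(7·47 − 5)/2 = 47·324/2 = 47·162 = 7614.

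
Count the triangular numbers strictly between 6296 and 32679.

144

The n-th triangular number is n(n+1)/2.
Smallest index with value > 6296: n = 112 (giving 6328).
Largest index with value < 32679: n = 255 (giving 32640).
Indices 112 through 255: 144 terms.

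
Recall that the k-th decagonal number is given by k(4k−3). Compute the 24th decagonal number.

The 24th decagonal number is n(4n−3) with n = 24.
24·(4·24 − 3) = 24·93 = 2232.

2232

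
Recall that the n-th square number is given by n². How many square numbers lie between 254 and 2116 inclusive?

The n-th square number is n².
Smallest index with value ≥ 254: n = 16 (giving 256).
Largest index with value ≤ 2116: n = 46 (giving 2116).
Indices 16 through 46: 31 terms.

31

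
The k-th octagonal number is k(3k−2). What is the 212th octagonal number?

The 212th octagonal number is n(3n−2) with n = 212.
212·(3·212 − 2) = 212·634 = 134408.

134408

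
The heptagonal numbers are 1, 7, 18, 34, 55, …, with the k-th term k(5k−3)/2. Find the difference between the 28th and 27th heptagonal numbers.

Consecutive heptagonal numbers differ by 5n − 4: here 5·28 − 4 = 136.

136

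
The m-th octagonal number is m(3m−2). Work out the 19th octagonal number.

1045

The 19th octagonal number is n(3n−2) with n = 19.
19·(3·19 − 2) = 19·55 = 1045.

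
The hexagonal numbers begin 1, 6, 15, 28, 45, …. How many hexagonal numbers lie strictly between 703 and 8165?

45

The n-th hexagonal number is n(2n−1).
Smallest index with value > 703: n = 20 (giving 780).
Largest index with value < 8165: n = 64 (giving 8128).
Indices 20 through 64: 45 terms.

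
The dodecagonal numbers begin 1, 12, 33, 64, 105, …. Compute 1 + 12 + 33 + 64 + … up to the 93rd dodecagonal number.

Σ i(5i−4) = 5Σi² − 4Σi over i = 1..93.
Σi = 4371 and Σi² = 272459.
5·272459 − 4·4371 = 1344811.

1344811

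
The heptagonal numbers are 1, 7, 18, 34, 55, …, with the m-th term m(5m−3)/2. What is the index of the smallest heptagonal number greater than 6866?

Solve n(5n−3)/2 > 6866 for integer n.
The largest n with value ≤ 6866 is 52 (since 6682 ≤ 6866 < 6943), so the first above is n = 53, value 6943.

53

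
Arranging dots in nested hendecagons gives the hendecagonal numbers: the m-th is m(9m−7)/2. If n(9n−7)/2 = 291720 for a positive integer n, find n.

Set n(9n−7)/2 = 291720, giving 9n² − 7n − 583440 = 0.
The discriminant is 49 + 72·291720 = 21003889, and √21003889 = 4583.
So n = (7 + 4583) / 18 = 4590/18 = 255.
Check: 255·(9·255 − 7)/2 = 291720. ✓

255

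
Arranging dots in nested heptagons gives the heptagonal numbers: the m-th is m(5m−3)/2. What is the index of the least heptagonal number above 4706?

44

Solve n(5n−3)/2 > 4706 for integer n.
The largest n with value ≤ 4706 is 43 (since 4558 ≤ 4706 < 4774), so the first above is n = 44, value 4774.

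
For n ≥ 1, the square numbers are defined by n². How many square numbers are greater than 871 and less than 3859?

33

The n-th square number is n².
Smallest index with value > 871: n = 30 (giving 900).
Largest index with value < 3859: n = 62 (giving 3844).
Indices 30 through 62: 33 terms.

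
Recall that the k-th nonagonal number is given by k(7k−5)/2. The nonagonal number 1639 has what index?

22

Set n(7n−5)/2 = 1639, giving 7n² − 5n − 3278 = 0.
The discriminant is 25 + 56·1639 = 91809, and √91809 = 303.
So n = (5 + 303) / 14 = 308/14 = 22.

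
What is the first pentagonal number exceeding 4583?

Solve n(3n−1)/2 > 4583 for integer n.
The largest n with value ≤ 4583 is 55 (since 4510 ≤ 4583 < 4676), so the first above is n = 56, value 4676.

4676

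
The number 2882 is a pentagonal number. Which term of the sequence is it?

Set n(3n−1)/2 = 2882, giving 3n² − n − 5764 = 0.
So n = (1 + 263) / 6 = 264/6 = 44.

44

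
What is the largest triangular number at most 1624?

Solve n(n+1)/2 ≤ 1624 for integer n.
n = 56 gives 1596 ≤ 1624, while n = 57 gives 1653 > 1624; so the answer is 1596.

1596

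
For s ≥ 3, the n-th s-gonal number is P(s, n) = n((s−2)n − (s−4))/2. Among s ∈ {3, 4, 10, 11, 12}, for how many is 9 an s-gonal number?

s = 3: P(3, 3) = 6 and P(3, 4) = 10; 9 is not s-gonal.
s = 4: P(4, 3) = 9. ✓
s = 10: P(10, 1) = 1 and P(10, 2) = 10; 9 is not s-gonal.
s = 11: P(11, 1) = 1 and P(11, 2) = 11; 9 is not s-gonal.
s = 12: P(12, 1) = 1 and P(12, 2) = 12; 9 is not s-gonal.
Hits: s ∈ {4} → 1.

1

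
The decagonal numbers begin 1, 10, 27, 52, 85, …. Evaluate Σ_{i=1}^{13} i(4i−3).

3003

Σ i(4i−3) = 4Σi² − 3Σi over i = 1..13.
Σi = 91 and Σi² = 819.
4·819 − 3·91 = 3003.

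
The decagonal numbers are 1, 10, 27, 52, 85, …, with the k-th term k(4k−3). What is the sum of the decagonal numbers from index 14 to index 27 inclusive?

Σ i(4i−3) = 4Σi² − 3Σi over i = 14..27.
Σi = 378 − 91 = 287 and Σi² = 6930 − 819 = 6111.
4·6111 − 3·287 = 23583.

23583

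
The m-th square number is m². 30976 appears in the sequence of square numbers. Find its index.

We need n² = 30976, so n = √30976 = 176.

176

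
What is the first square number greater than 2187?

2209

Solve n² > 2187 for integer n.
The largest n with value ≤ 2187 is 46 (since 2116 ≤ 2187 < 2209), so the first above is n = 47, value 2209.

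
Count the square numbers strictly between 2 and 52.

6

The n-th square number is n².
Smallest index with value > 2: n = 2 (giving 4).
Largest index with value < 52: n = 7 (giving 49).
Indices 2 through 7: 6 terms.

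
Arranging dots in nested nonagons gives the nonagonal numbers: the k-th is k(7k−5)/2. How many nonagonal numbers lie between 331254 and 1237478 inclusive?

The n-th nonagonal number is n(7n−5)/2.
Smallest index with value ≥ 331254: n = 308 (giving 331254).
Largest index with value ≤ 1237478: n = 594 (giving 1233441).
Indices 308 through 594: 287 terms.

287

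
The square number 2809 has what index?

53

We need n² = 2809, so n = √2809 = 53.
Check: 53² = 2809. ✓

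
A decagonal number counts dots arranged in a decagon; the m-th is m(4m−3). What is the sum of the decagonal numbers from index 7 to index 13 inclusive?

Σ i(4i−3) = 4Σi² − 3Σi over i = 7..13.
Σi = 91 − 21 = 70 and Σi² = 819 − 91 = 728.
4·728 − 3·70 = 2702.

2702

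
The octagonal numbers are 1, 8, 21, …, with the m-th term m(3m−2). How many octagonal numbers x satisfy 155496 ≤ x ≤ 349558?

114

The n-th octagonal number is n(3n−2).
Smallest index with value ≥ 155496: n = 228 (giving 155496).
Largest index with value ≤ 349558: n = 341 (giving 348161).
Indices 228 through 341: 114 terms.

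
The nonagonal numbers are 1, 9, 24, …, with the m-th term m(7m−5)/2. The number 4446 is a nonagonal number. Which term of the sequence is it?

Set n(7n−5)/2 = 4446, giving 7n² − 5n − 8892 = 0.
The discriminant is 25 + 56·4446 = 249001, and √249001 = 499.
So n = (5 + 499) / 14 = 504/14 = 36.

36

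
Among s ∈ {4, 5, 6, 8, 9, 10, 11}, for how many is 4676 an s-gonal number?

1

s = 4: P(4, 68) = 4624 and P(4, 69) = 4761; 4676 is not s-gonal.
s = 5: P(5, 56) = 4676. ✓
s = 6: P(6, 48) = 4560 and P(6, 49) = 4753; 4676 is not s-gonal.
s = 8: P(8, 39) = 4485 and P(8, 40) = 4720; 4676 is not s-gonal.
s = 9: P(9, 36) = 4446 and P(9, 37) = 4699; 4676 is not s-gonal.
s = 10: P(10, 34) = 4522 and P(10, 35) = 4795; 4676 is not s-gonal.
s = 11: P(11, 32) = 4496 and P(11, 33) = 4785; 4676 is not s-gonal.
Hits: s ∈ {5} → 1.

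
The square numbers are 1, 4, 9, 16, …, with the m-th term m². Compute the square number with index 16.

The 16th square number is n² with n = 16.
16² = 256.

256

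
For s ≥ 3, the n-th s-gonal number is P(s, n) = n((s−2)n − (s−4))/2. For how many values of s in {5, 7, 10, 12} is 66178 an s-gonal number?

1

s = 5: P(5, 210) = 66045 and P(5, 211) = 66676; 66178 is not s-gonal.
s = 7: P(7, 163) = 66178. ✓
s = 10: P(10, 129) = 66177 and P(10, 130) = 67210; 66178 is not s-gonal.
s = 12: P(12, 115) = 65665 and P(12, 116) = 66816; 66178 is not s-gonal.
Hits: s ∈ {7} → 1.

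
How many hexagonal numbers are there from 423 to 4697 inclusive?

34

The n-th hexagonal number is n(2n−1).
Smallest index with value ≥ 423: n = 15 (giving 435).
Largest index with value ≤ 4697: n = 48 (giving 4560).
Indices 15 through 48: 34 terms.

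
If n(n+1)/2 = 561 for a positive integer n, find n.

Set n(n+1)/2 = 561, giving n² + n − 1122 = 0.
So n = (-1 + 67) / 2 = 66/2 = 33.

33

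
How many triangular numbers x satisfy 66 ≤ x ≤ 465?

The n-th triangular number is n(n+1)/2.
Smallest index with value ≥ 66: n = 11 (giving 66).
Largest index with value ≤ 465: n = 30 (giving 465).
Indices 11 through 30: 20 terms.

20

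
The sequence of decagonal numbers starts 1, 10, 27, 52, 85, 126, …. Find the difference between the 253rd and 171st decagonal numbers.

253·(4·253 − 3) = 255277 and 171·(4·171 − 3) = 116451.
Difference: 255277 − 116451 = 138826.

138826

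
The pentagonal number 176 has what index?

Set n(3n−1)/2 = 176, giving 3n² − n − 352 = 0.
The discriminant is 1 + 24·176 = 4225, and √4225 = 65.
So n = (1 + 65) / 6 = 66/6 = 11.
Check: 11·(3·11 − 1)/2 = 176. ✓

11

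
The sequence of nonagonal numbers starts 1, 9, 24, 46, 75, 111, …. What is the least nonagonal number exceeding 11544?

Solve n(7n−5)/2 > 11544 for integer n.
The largest n with value ≤ 11544 is 57 (since 11229 ≤ 11544 < 11629), so the first above is n = 58, value 11629.

11629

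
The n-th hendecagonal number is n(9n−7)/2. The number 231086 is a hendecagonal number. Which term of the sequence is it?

227

Set n(9n−7)/2 = 231086, giving 9n² − 7n − 462172 = 0.
So n = (7 + 4079) / 18 = 4086/18 = 227.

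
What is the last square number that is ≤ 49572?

Solve n² ≤ 49572 for integer n.
n = 222 gives 49284 ≤ 49572, while n = 223 gives 49729 > 49572; so the answer is 49284.

49284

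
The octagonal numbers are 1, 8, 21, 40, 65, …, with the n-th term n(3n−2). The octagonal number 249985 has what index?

Set n(3n−2) = 249985, giving 3n² − 2n − 249985 = 0.
The discriminant is 4 + 12·249985 = 2999824, and √2999824 = 1732.
So n = (2 + 1732) / 6 = 1734/6 = 289.

289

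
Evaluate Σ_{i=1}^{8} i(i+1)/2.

120

Σ i(i+1)/2 = (Σi² + Σi) / 2 over i = 1..8.
Σi = 36 and Σi² = 204.
(1·204 + 1·36) / 2 = 240/2 = 120.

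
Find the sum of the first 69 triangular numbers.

57155

Σ i(i+1)/2 = (Σi² + Σi) / 2 over i = 1..69.
Σi = 2415 and Σi² = 111895.
(1·111895 + 1·2415) / 2 = 114310/2 = 57155.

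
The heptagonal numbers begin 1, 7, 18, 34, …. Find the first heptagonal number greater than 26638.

26884

Solve n(5n−3)/2 > 26638 for integer n.
The largest n with value ≤ 26638 is 103 (since 26368 ≤ 26638 < 26884), so the first above is n = 104, value 26884.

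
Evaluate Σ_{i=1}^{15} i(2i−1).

Σ i(2i−1) = 2Σi² − Σi over i = 1..15.
Σi = 120 and Σi² = 1240.
2·1240 − 1·120 = 2360.

2360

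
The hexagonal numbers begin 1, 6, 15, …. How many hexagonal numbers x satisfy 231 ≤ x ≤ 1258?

15

The n-th hexagonal number is n(2n−1).
Smallest index with value ≥ 231: n = 11 (giving 231).
Largest index with value ≤ 1258: n = 25 (giving 1225).
Indices 11 through 25: 15 terms.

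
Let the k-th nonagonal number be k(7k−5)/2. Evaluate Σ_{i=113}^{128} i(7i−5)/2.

Σ i(7i−5)/2 = (7Σi² − 5Σi) / 2 over i = 113..128.
Σi = 8256 − 6328 = 1928 and Σi² = 707264 − 474600 = 232664.
(7·232664 − 5·1928) / 2 = 1619008/2 = 809504.

809504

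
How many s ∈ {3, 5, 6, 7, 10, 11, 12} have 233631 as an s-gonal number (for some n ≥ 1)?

s = 3: P(3, 683) = 233586 and P(3, 684) = 234270; 233631 is not s-gonal.
s = 5: P(5, 394) = 232657 and P(5, 395) = 233840; 233631 is not s-gonal.
s = 6: P(6, 342) = 233586 and P(6, 343) = 234955; 233631 is not s-gonal.
s = 7: P(7, 306) = 233631. ✓
s = 10: P(10, 242) = 233530 and P(10, 243) = 235467; 233631 is not s-gonal.
s = 11: P(11, 228) = 233130 and P(11, 229) = 235183; 233631 is not s-gonal.
s = 12: P(12, 216) = 232416 and P(12, 217) = 234577; 233631 is not s-gonal.
Hits: s ∈ {7} → 1.

1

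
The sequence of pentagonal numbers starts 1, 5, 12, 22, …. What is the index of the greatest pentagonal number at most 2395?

Solve n(3n−1)/2 ≤ 2395 for integer n.
n = 40 gives 2380 ≤ 2395, while n = 41 gives 2501 > 2395; so the answer is index 40.

40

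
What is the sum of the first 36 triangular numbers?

Σ i(i+1)/2 = (Σi² + Σi) / 2 over i = 1..36.
Σi = 666 and Σi² = 16206.
(1·16206 + 1·666) / 2 = 16872/2 = 8436.

8436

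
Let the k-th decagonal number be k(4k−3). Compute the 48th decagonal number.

The 48th decagonal number is n(4n−3) with n = 48.
48·(4·48 − 3) = 48·189 = 9072.

9072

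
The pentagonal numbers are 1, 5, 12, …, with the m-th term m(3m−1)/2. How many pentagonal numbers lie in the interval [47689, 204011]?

190

The n-th pentagonal number is n(3n−1)/2.
Smallest index with value ≥ 47689: n = 179 (giving 47972).
Largest index with value ≤ 204011: n = 368 (giving 202952).
Indices 179 through 368: 190 terms.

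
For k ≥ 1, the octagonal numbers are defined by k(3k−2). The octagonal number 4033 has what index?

Set n(3n−2) = 4033, giving 3n² − 2n − 4033 = 0.
The discriminant is 4 + 12·4033 = 48400, and √48400 = 220.
So n = (2 + 220) / 6 = 222/6 = 37.

37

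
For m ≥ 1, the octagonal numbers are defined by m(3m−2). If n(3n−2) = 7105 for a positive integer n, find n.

Set n(3n−2) = 7105, giving 3n² − 2n − 7105 = 0.
The discriminant is 4 + 12·7105 = 85264, and √85264 = 292.
So n = (2 + 292) / 6 = 294/6 = 49.

49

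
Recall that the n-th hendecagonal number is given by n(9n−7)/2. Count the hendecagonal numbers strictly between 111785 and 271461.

87

The n-th hendecagonal number is n(9n−7)/2.
Smallest index with value > 111785: n = 159 (giving 113208).
Largest index with value < 271461: n = 245 (giving 269255).
Indices 159 through 245: 87 terms.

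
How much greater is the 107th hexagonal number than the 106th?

Consecutive hexagonal numbers differ by 4n − 3: here 4·107 − 3 = 425.

425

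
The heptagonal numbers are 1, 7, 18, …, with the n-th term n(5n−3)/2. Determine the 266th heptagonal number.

The 266th heptagonal number is n(5n−3)/2 with n = 266.
266·(5·266 − 3)/2 = 266·1327/2 = 176491.

176491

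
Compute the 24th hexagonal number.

The 24th hexagonal number is n(2n−1) with n = 24.
24·(2·24 − 1) = 24·47 = 1128.

1128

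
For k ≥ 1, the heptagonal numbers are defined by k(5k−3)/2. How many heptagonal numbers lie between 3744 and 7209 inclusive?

16

The n-th heptagonal number is n(5n−3)/2.
Smallest index with value ≥ 3744: n = 39 (giving 3744).
Largest index with value ≤ 7209: n = 54 (giving 7209).
Indices 39 through 54: 16 terms.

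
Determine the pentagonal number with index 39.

2262

The 39th pentagonal number is n(3n−1)/2 with n = 39.
39·(3·39 − 1)/2 = 39·116/2 = 39·58 = 2262.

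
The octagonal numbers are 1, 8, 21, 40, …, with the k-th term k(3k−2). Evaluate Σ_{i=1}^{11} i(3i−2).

1386

Σ i(3i−2) = 3Σi² − 2Σi over i = 1..11.
Σi = 66 and Σi² = 506.
3·506 − 2·66 = 1386.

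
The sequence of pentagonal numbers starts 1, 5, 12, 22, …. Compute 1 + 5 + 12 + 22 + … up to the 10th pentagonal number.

550

Σ i(3i−1)/2 = (3Σi² − Σi) / 2 over i = 1..10.
Σi = 55 and Σi² = 385.
(3·385 − 1·55) / 2 = 1100/2 = 550.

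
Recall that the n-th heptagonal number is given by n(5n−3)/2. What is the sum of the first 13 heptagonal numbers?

Σ i(5i−3)/2 = (5Σi² − 3Σi) / 2 over i = 1..13.
Σi = 91 and Σi² = 819.
(5·819 − 3·91) / 2 = 3822/2 = 1911.

1911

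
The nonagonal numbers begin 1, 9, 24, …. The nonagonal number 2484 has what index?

27

Set n(7n−5)/2 = 2484, giving 7n² − 5n − 4968 = 0.
So n = (5 + 373) / 14 = 378/14 = 27.
Check: 27·(7·27 − 5)/2 = 2484. ✓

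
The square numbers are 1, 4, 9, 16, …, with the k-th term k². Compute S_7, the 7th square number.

The 7th square number is n² with n = 7.
7² = 49.

49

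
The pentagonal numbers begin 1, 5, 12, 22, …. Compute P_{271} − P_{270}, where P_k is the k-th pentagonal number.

811

Consecutive pentagonal numbers differ by 3n − 2: here 3·271 − 2 = 811.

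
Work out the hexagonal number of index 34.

The 34th hexagonal number is n(2n−1) with n = 34.
34·(2·34 − 1) = 34·67 = 2278.

2278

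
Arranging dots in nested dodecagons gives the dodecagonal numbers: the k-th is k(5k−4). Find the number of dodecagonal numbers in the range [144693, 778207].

The n-th dodecagonal number is n(5n−4).
Smallest index with value ≥ 144693: n = 171 (giving 145521).
Largest index with value ≤ 778207: n = 394 (giving 774604).
Indices 171 through 394: 224 terms.

224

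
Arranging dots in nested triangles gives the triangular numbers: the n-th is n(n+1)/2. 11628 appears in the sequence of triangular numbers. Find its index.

Set n(n+1)/2 = 11628, giving n² + n − 23256 = 0.
The discriminant is 1 + 8·11628 = 93025, and √93025 = 305.
So n = (-1 + 305) / 2 = 304/2 = 152.
Check: 152·153/2 = 11628. ✓

152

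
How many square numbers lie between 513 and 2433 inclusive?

The n-th square number is n².
Smallest index with value ≥ 513: n = 23 (giving 529).
Largest index with value ≤ 2433: n = 49 (giving 2401).
Indices 23 through 49: 27 terms.

27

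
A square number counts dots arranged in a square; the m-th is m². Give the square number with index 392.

The 392nd square number is n² with n = 392.
392² = 153664.

153664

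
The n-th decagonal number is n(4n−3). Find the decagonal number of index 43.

43·(4·43 − 3) = 43·169 = 7267.

7267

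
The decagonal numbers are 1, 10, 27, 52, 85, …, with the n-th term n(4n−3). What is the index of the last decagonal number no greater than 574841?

379

Solve n(4n−3) ≤ 574841 for integer n.
n = 379 gives 573427 ≤ 574841, while n = 380 gives 576460 > 574841; so the answer is index 379.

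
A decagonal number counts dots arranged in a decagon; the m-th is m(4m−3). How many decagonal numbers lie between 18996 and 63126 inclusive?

The n-th decagonal number is n(4n−3).
Smallest index with value ≥ 18996: n = 70 (giving 19390).
Largest index with value ≤ 63126: n = 126 (giving 63126).
Indices 70 through 126: 57 terms.

57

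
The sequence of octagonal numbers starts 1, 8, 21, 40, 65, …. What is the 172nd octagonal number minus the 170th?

172·(3·172 − 2) = 88408 and 170·(3·170 − 2) = 86360.
Difference: 88408 − 86360 = 2048.

2048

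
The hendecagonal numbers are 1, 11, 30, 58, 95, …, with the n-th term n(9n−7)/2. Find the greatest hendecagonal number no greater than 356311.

354341

Solve n(9n−7)/2 ≤ 356311 for integer n.
n = 281 gives 354341 ≤ 356311, while n = 282 gives 356871 > 356311; so the answer is 354341.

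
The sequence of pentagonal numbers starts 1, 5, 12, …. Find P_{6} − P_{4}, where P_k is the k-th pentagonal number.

6·(3·6 − 1)/2 = 51 and 4·(3·4 − 1)/2 = 22.
Difference: 51 − 22 = 29.

29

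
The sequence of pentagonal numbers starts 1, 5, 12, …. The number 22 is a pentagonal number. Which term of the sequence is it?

Set n(3n−1)/2 = 22, giving 3n² − n − 44 = 0.
The discriminant is 1 + 24·22 = 529, and √529 = 23.
So n = (1 + 23) / 6 = 24/6 = 4.

4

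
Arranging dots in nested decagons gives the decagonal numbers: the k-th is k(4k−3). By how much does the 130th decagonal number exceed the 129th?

Consecutive decagonal numbers differ by 8n − 7: here 8·130 − 7 = 1033.

1033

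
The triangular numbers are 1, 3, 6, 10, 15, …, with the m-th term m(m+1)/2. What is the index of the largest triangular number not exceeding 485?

Solve n(n+1)/2 ≤ 485 for integer n.
n = 30 gives 465 ≤ 485, while n = 31 gives 496 > 485; so the answer is index 30.

30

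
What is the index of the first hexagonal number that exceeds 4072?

46

Solve n(2n−1) > 4072 for integer n.
The largest n with value ≤ 4072 is 45 (since 4005 ≤ 4072 < 4186), so the first above is n = 46, value 4186.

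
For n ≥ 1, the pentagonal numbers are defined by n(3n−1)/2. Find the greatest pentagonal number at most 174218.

173230

Solve n(3n−1)/2 ≤ 174218 for integer n.
n = 340 gives 173230 ≤ 174218, while n = 341 gives 174251 > 174218; so the answer is 173230.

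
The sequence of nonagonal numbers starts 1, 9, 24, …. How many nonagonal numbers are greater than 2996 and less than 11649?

29

The n-th nonagonal number is n(7n−5)/2.
Smallest index with value > 2996: n = 30 (giving 3075).
Largest index with value < 11649: n = 58 (giving 11629).
Indices 30 through 58: 29 terms.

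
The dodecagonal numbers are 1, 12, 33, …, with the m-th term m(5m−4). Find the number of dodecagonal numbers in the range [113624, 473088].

The n-th dodecagonal number is n(5n−4).
Smallest index with value ≥ 113624: n = 152 (giving 114912).
Largest index with value ≤ 473088: n = 308 (giving 473088).
Indices 152 through 308: 157 terms.

157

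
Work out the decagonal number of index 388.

601012

The 388th decagonal number is n(4n−3) with n = 388.
388·(4·388 − 3) = 388·1549 = 601012.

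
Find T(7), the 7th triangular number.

28

The 7th triangular number is n(n+1)/2 with n = 7.
7·8/2 = 56/2 = 28.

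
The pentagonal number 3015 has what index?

45

Set n(3n−1)/2 = 3015, giving 3n² − n − 6030 = 0.
So n = (1 + 269) / 6 = 270/6 = 45.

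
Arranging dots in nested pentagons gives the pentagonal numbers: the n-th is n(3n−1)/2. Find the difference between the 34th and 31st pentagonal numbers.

34·(3·34 − 1)/2 = 1717 and 31·(3·31 − 1)/2 = 1426.
Difference: 1717 − 1426 = 291.

291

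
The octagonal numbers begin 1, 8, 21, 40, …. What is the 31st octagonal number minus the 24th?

1141

31·(3·31 − 2) = 2821 and 24·(3·24 − 2) = 1680.
Difference: 2821 − 1680 = 1141.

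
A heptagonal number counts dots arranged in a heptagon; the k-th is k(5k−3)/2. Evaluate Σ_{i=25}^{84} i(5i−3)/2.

485620

Σ i(5i−3)/2 = (5Σi² − 3Σi) / 2 over i = 25..84.
Σi = 3570 − 300 = 3270 and Σi² = 201110 − 4900 = 196210.
(5·196210 − 3·3270) / 2 = 971240/2 = 485620.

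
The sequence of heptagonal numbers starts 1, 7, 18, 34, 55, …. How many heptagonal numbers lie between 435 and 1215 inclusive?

9

The n-th heptagonal number is n(5n−3)/2.
Smallest index with value ≥ 435: n = 14 (giving 469).
Largest index with value ≤ 1215: n = 22 (giving 1177).
Indices 14 through 22: 9 terms.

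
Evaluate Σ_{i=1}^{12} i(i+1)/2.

Σ i(i+1)/2 = (Σi² + Σi) / 2 over i = 1..12.
Σi = 78 and Σi² = 650.
(1·650 + 1·78) / 2 = 728/2 = 364.

364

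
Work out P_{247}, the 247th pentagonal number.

91390

The 247th pentagonal number is n(3n−1)/2 with n = 247.
247·(3·247 − 1)/2 = 247·740/2 = 247·370 = 91390.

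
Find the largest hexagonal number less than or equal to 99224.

98346

Solve n(2n−1) ≤ 99224 for integer n.
n = 222 gives 98346 ≤ 99224, while n = 223 gives 99235 > 99224; so the answer is 98346.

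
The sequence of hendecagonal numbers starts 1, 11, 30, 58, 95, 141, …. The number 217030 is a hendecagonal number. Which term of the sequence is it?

Set n(9n−7)/2 = 217030, giving 9n² − 7n − 434060 = 0.
So n = (7 + 3953) / 18 = 3960/18 = 220.
Check: 220·(9·220 − 7)/2 = 217030. ✓

220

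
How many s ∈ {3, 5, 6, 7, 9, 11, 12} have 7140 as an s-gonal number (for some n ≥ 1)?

s = 3: P(3, 119) = 7140. ✓
s = 5: P(5, 69) = 7107 and P(5, 70) = 7315; 7140 is not s-gonal.
s = 6: P(6, 60) = 7140. ✓
s = 7: P(7, 53) = 6943 and P(7, 54) = 7209; 7140 is not s-gonal.
s = 9: P(9, 45) = 6975 and P(9, 46) = 7291; 7140 is not s-gonal.
s = 11: P(11, 40) = 7060 and P(11, 41) = 7421; 7140 is not s-gonal.
s = 12: P(12, 38) = 7068 and P(12, 39) = 7449; 7140 is not s-gonal.
Hits: s ∈ {3, 6} → 2.

2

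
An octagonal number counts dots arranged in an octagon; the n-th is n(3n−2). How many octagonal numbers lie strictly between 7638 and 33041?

55

The n-th octagonal number is n(3n−2).
Smallest index with value > 7638: n = 51 (giving 7701).
Largest index with value < 33041: n = 105 (giving 32865).
Indices 51 through 105: 55 terms.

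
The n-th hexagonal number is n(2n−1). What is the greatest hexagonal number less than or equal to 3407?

3321

Solve n(2n−1) ≤ 3407 for integer n.
n = 41 gives 3321 ≤ 3407, while n = 42 gives 3486 > 3407; so the answer is 3321.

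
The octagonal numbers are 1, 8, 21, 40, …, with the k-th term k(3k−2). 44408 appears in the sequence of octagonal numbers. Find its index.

122

Set n(3n−2) = 44408, giving 3n² − 2n − 44408 = 0.
The discriminant is 4 + 12·44408 = 532900, and √532900 = 730.
So n = (2 + 730) / 6 = 732/6 = 122.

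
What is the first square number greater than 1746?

1764

Solve n² > 1746 for integer n.
The largest n with value ≤ 1746 is 41 (since 1681 ≤ 1746 < 1764), so the first above is n = 42, value 1764.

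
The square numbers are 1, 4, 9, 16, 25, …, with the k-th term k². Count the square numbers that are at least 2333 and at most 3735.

The n-th square number is n².
Smallest index with value ≥ 2333: n = 49 (giving 2401).
Largest index with value ≤ 3735: n = 61 (giving 3721).
Indices 49 through 61: 13 terms.

13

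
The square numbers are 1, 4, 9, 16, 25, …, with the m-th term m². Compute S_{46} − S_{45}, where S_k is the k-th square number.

n² − (n−1)² = 2n − 1, so 46² − 45² = 2·46 − 1 = 91.

91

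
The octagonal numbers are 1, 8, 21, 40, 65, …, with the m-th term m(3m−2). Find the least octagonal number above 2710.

2821

Solve n(3n−2) > 2710 for integer n.
The largest n with value ≤ 2710 is 30 (since 2640 ≤ 2710 < 2821), so the first above is n = 31, value 2821.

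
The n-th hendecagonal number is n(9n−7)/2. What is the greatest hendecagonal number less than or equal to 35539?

35333

Solve n(9n−7)/2 ≤ 35539 for integer n.
n = 89 gives 35333 ≤ 35539, while n = 90 gives 36135 > 35539; so the answer is 35333.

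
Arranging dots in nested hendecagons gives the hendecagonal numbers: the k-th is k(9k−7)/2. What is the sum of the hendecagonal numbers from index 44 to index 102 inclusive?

Σ i(9i−7)/2 = (9Σi² − 7Σi) / 2 over i = 44..102.
Σi = 5253 − 946 = 4307 and Σi² = 358955 − 27434 = 331521.
(9·331521 − 7·4307) / 2 = 2953540/2 = 1476770.

1476770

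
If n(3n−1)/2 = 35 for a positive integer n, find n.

5

Set n(3n−1)/2 = 35, giving 3n² − n − 70 = 0.
The discriminant is 1 + 24·35 = 841, and √841 = 29.
So n = (1 + 29) / 6 = 30/6 = 5.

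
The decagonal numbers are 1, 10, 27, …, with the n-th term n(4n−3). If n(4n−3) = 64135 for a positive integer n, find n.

127

Set n(4n−3) = 64135, giving 4n² − 3n − 64135 = 0.
The discriminant is 9 + 16·64135 = 1026169, and √1026169 = 1013.
So n = (3 + 1013) / 8 = 1016/8 = 127.
Check: 127·(4·127 − 3) = 64135. ✓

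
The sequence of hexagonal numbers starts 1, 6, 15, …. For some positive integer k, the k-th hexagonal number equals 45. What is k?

Set n(2n−1) = 45, giving 2n² − n − 45 = 0.
The discriminant is 1 + 8·45 = 361, and √361 = 19.
So n = (1 + 19) / 4 = 20/4 = 5.

5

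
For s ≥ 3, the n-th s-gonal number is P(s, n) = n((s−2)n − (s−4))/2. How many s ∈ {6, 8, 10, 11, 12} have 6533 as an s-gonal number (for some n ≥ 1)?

s = 6: P(6, 57) = 6441 and P(6, 58) = 6670; 6533 is not s-gonal.
s = 8: P(8, 47) = 6533. ✓
s = 10: P(10, 40) = 6280 and P(10, 41) = 6601; 6533 is not s-gonal.
s = 11: P(11, 38) = 6365 and P(11, 39) = 6708; 6533 is not s-gonal.
s = 12: P(12, 36) = 6336 and P(12, 37) = 6697; 6533 is not s-gonal.
Hits: s ∈ {8} → 1.

1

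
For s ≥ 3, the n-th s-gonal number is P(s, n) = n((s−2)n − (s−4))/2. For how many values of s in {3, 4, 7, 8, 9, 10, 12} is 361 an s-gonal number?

1

s = 3: P(3, 26) = 351 and P(3, 27) = 378; 361 is not s-gonal.
s = 4: P(4, 19) = 361. ✓
s = 7: P(7, 12) = 342 and P(7, 13) = 403; 361 is not s-gonal.
s = 8: P(8, 11) = 341 and P(8, 12) = 408; 361 is not s-gonal.
s = 9: P(9, 10) = 325 and P(9, 11) = 396; 361 is not s-gonal.
s = 10: P(10, 9) = 297 and P(10, 10) = 370; 361 is not s-gonal.
s = 12: P(12, 8) = 288 and P(12, 9) = 369; 361 is not s-gonal.
Hits: s ∈ {4} → 1.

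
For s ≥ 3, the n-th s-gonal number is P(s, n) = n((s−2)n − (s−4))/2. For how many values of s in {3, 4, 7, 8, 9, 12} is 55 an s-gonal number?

s = 3: P(3, 10) = 55. ✓
s = 4: P(4, 7) = 49 and P(4, 8) = 64; 55 is not s-gonal.
s = 7: P(7, 5) = 55. ✓
s = 8: P(8, 4) = 40 and P(8, 5) = 65; 55 is not s-gonal.
s = 9: P(9, 4) = 46 and P(9, 5) = 75; 55 is not s-gonal.
s = 12: P(12, 3) = 33 and P(12, 4) = 64; 55 is not s-gonal.
Hits: s ∈ {3, 7} → 2.

2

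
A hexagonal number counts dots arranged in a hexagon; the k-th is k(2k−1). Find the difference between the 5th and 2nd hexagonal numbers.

5·(2·5 − 1) = 45 and 2·(2·2 − 1) = 6.
Difference: 45 − 6 = 39.

39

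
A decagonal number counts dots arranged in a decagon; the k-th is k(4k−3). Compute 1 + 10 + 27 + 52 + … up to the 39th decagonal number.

79820

Σ i(4i−3) = 4Σi² − 3Σi over i = 1..39.
Σi = 780 and Σi² = 20540.
4·20540 − 3·780 = 79820.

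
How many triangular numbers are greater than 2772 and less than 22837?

The n-th triangular number is n(n+1)/2.
Smallest index with value > 2772: n = 74 (giving 2775).
Largest index with value < 22837: n = 213 (giving 22791).
Indices 74 through 213: 140 terms.

140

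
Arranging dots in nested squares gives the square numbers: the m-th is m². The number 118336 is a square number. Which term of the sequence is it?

344

We need n² = 118336, so n = √118336 = 344.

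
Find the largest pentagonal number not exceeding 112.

92

Solve n(3n−1)/2 ≤ 112 for integer n.
n = 8 gives 92 ≤ 112, while n = 9 gives 117 > 112; so the answer is 92.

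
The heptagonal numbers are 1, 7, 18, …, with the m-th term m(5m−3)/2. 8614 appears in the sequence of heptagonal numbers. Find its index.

59

Set n(5n−3)/2 = 8614, giving 5n² − 3n − 17228 = 0.
So n = (3 + 587) / 10 = 590/10 = 59.
Check: 59·(5·59 − 3)/2 = 8614. ✓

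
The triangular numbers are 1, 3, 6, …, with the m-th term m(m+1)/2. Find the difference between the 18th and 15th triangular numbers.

51

18·19/2 = 171 and 15·16/2 = 120.
Difference: 171 − 120 = 51.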